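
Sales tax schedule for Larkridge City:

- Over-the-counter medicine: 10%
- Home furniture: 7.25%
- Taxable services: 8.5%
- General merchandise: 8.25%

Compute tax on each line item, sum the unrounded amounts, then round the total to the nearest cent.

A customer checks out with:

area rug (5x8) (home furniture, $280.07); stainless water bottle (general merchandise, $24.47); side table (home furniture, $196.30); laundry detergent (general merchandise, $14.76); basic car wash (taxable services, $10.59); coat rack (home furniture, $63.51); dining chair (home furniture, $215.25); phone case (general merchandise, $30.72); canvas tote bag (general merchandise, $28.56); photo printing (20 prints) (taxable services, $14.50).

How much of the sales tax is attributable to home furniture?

$54.75

Area rug (5x8) $280.07: home furniture → 7.25% → $20.305075
Side table $196.30: home furniture → 7.25% → $14.23175
Coat rack $63.51: home furniture → 7.25% → $4.604475
Dining chair $215.25: home furniture → 7.25% → $15.605625
Tax on home furniture: unrounded sum = $54.746925 → $54.75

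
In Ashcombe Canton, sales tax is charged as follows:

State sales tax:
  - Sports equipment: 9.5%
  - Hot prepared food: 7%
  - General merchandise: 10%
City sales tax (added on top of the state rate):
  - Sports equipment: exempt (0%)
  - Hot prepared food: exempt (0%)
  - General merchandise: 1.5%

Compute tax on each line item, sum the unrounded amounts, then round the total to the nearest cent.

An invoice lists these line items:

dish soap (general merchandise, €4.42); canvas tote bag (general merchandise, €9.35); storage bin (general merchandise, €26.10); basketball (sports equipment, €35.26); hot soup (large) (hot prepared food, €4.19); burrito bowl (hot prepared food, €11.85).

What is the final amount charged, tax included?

€100.23

Dish soap €4.42: general merchandise → 10% + 1.5% city = 11.5% → €0.5083
Canvas tote bag €9.35: general merchandise → 10% + 1.5% city = 11.5% → €1.07525
Storage bin €26.10: general merchandise → 10% + 1.5% city = 11.5% → €3.0015
Basketball €35.26: sports equipment → 9.5% + 0% city = 9.5% → €3.3497
Hot soup (large) €4.19: hot prepared food → 7% + 0% city = 7% → €0.2933
Burrito bowl €11.85: hot prepared food → 7% + 0% city = 7% → €0.8295
Subtotal = €91.17; unrounded tax = €9.05755 → €9.06; total due = €100.23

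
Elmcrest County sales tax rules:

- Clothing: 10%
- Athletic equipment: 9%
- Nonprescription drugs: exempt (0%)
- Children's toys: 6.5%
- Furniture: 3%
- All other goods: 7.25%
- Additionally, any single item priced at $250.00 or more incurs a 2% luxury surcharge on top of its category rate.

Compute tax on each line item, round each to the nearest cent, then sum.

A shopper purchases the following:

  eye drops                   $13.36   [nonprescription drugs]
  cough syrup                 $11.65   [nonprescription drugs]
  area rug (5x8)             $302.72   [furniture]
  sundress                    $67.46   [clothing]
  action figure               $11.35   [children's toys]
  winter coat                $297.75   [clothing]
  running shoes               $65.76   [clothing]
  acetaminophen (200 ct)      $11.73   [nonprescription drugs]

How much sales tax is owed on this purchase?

$64.94

Eye drops $13.36: nonprescription drugs → 0% → $0.00
Cough syrup $11.65: nonprescription drugs → 0% → $0.00
Area rug (5x8) $302.72: furniture → 3% + 2% surcharge = 5% → $15.14
Sundress $67.46: clothing → 10% → $6.75
Action figure $11.35: children's toys → 6.5% → $0.74
Winter coat $297.75: clothing → 10% + 2% surcharge = 12% → $35.73
Running shoes $65.76: clothing → 10% → $6.58
Acetaminophen (200 ct) $11.73: nonprescription drugs → 0% → $0.00
Total tax = $15.14 + $6.75 + $0.74 + $35.73 + $6.58 = $64.94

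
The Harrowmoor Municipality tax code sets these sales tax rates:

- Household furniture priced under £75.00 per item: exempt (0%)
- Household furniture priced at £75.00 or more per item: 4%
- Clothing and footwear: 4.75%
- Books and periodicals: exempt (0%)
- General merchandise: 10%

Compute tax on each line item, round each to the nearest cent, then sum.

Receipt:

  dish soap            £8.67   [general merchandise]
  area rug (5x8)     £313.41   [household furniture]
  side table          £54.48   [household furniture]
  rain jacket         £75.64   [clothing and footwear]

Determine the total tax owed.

Dish soap £8.67: general merchandise → 10% → £0.87
Area rug (5x8) £313.41: household furniture, £75.00 or more → 4% → £12.54
Side table £54.48: household furniture, under £75.00 → 0% → £0.00
Rain jacket £75.64: clothing and footwear → 4.75% → £3.59
Total tax = £0.87 + £12.54 + £3.59 = £17.00

£17.00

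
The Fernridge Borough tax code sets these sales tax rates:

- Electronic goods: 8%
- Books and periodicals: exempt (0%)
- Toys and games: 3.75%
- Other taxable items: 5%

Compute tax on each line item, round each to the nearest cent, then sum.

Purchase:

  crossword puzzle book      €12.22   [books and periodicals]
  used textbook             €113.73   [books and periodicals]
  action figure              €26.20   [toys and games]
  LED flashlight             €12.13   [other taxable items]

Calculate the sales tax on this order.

€1.59

Crossword puzzle book €12.22: books and periodicals → 0% → €0.00
Used textbook €113.73: books and periodicals → 0% → €0.00
Action figure €26.20: toys and games → 3.75% → €0.98
LED flashlight €12.13: other taxable items → 5% → €0.61
Total tax = €0.98 + €0.61 = €1.59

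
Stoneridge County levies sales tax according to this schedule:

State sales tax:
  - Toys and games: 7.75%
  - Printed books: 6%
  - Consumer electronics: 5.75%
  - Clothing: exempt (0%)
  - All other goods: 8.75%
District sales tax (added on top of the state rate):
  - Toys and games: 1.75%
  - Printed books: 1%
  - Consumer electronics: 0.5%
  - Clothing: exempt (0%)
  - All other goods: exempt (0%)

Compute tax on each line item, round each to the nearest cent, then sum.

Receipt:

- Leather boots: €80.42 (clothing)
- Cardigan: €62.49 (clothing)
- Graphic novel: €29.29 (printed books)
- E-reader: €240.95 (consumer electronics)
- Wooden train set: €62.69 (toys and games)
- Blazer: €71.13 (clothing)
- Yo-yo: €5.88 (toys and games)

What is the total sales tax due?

Leather boots €80.42: clothing → 0% + 0% district = 0% → €0.00
Cardigan €62.49: clothing → 0% + 0% district = 0% → €0.00
Graphic novel €29.29: printed books → 6% + 1% district = 7% → €2.05
E-reader €240.95: consumer electronics → 5.75% + 0.5% district = 6.25% → €15.06
Wooden train set €62.69: toys and games → 7.75% + 1.75% district = 9.5% → €5.96
Blazer €71.13: clothing → 0% + 0% district = 0% → €0.00
Yo-yo €5.88: toys and games → 7.75% + 1.75% district = 9.5% → €0.56
Total tax = €2.05 + €15.06 + €5.96 + €0.56 = €23.63

€23.63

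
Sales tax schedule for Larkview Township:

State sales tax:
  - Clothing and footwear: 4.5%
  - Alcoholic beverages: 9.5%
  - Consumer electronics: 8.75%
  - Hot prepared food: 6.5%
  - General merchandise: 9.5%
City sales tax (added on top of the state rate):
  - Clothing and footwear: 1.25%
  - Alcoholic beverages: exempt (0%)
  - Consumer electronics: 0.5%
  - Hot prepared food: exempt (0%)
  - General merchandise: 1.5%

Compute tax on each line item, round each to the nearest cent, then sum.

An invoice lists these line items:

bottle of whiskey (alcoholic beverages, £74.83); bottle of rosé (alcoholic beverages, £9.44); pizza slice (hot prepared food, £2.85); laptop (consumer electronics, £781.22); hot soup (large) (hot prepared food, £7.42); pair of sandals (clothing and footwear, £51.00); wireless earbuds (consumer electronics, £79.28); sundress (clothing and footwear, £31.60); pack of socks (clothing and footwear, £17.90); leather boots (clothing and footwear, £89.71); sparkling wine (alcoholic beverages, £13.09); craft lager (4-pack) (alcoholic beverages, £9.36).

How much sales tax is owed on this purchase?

Bottle of whiskey £74.83: alcoholic beverages → 9.5% + 0% city = 9.5% → £7.11
Bottle of rosé £9.44: alcoholic beverages → 9.5% + 0% city = 9.5% → £0.90
Pizza slice £2.85: hot prepared food → 6.5% + 0% city = 6.5% → £0.19
Laptop £781.22: consumer electronics → 8.75% + 0.5% city = 9.25% → £72.26
Hot soup (large) £7.42: hot prepared food → 6.5% + 0% city = 6.5% → £0.48
Pair of sandals £51.00: clothing and footwear → 4.5% + 1.25% city = 5.75% → £2.93
Wireless earbuds £79.28: consumer electronics → 8.75% + 0.5% city = 9.25% → £7.33
Sundress £31.60: clothing and footwear → 4.5% + 1.25% city = 5.75% → £1.82
Pack of socks £17.90: clothing and footwear → 4.5% + 1.25% city = 5.75% → £1.03
Leather boots £89.71: clothing and footwear → 4.5% + 1.25% city = 5.75% → £5.16
Sparkling wine £13.09: alcoholic beverages → 9.5% + 0% city = 9.5% → £1.24
Craft lager (4-pack) £9.36: alcoholic beverages → 9.5% + 0% city = 9.5% → £0.89
Total tax = £7.11 + £0.90 + £0.19 + £72.26 + £0.48 + £2.93 + £7.33 + £1.82 + £1.03 + £5.16 + £1.24 + £0.89 = £101.34

£101.34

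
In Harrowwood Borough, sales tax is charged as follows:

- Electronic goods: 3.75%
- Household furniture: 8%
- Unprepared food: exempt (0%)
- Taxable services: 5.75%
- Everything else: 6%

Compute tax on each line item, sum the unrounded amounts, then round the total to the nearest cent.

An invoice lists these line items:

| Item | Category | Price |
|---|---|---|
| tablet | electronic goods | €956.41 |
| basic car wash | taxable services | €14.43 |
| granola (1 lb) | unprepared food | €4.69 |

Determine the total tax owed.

Tablet €956.41: electronic goods → 3.75% → €35.865375
Basic car wash €14.43: taxable services → 5.75% → €0.829725
Granola (1 lb) €4.69: unprepared food → 0% → €0.00
Unrounded tax sum = €36.6951 → €36.70

€36.70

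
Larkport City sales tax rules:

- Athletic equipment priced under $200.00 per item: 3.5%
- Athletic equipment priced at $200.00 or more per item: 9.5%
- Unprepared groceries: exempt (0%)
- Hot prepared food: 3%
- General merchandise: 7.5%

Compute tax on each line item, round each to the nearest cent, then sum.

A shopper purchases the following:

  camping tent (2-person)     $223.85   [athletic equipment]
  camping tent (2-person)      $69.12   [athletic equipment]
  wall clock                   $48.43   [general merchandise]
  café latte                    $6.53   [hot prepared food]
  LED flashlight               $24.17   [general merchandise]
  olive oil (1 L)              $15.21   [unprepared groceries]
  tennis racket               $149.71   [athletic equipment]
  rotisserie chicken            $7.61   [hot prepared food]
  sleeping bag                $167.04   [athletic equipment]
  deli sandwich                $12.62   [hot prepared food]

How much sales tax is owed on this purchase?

Camping tent (2-person) $223.85: athletic equipment, $200.00 or more → 9.5% → $21.27
Camping tent (2-person) $69.12: athletic equipment, under $200.00 → 3.5% → $2.42
Wall clock $48.43: general merchandise → 7.5% → $3.63
Café latte $6.53: hot prepared food → 3% → $0.20
LED flashlight $24.17: general merchandise → 7.5% → $1.81
Olive oil (1 L) $15.21: unprepared groceries → 0% → $0.00
Tennis racket $149.71: athletic equipment, under $200.00 → 3.5% → $5.24
Rotisserie chicken $7.61: hot prepared food → 3% → $0.23
Sleeping bag $167.04: athletic equipment, under $200.00 → 3.5% → $5.85
Deli sandwich $12.62: hot prepared food → 3% → $0.38
Total tax = $21.27 + $2.42 + $3.63 + $0.20 + $1.81 + $5.24 + $0.23 + $5.85 + $0.38 = $41.03

$41.03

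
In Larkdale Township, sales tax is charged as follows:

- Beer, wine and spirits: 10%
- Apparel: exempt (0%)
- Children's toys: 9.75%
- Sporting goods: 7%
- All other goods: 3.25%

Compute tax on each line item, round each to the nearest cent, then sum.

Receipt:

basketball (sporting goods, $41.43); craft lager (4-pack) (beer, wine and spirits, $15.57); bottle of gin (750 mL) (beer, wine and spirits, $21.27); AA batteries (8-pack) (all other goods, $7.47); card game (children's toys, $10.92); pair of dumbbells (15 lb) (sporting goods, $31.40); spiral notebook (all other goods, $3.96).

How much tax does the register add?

$10.22

Basketball $41.43: sporting goods → 7% → $2.90
Craft lager (4-pack) $15.57: beer, wine and spirits → 10% → $1.56
Bottle of gin (750 mL) $21.27: beer, wine and spirits → 10% → $2.13
AA batteries (8-pack) $7.47: all other goods → 3.25% → $0.24
Card game $10.92: children's toys → 9.75% → $1.06
Pair of dumbbells (15 lb) $31.40: sporting goods → 7% → $2.20
Spiral notebook $3.96: all other goods → 3.25% → $0.13
Total tax = $2.90 + $1.56 + $2.13 + $0.24 + $1.06 + $2.20 + $0.13 = $10.22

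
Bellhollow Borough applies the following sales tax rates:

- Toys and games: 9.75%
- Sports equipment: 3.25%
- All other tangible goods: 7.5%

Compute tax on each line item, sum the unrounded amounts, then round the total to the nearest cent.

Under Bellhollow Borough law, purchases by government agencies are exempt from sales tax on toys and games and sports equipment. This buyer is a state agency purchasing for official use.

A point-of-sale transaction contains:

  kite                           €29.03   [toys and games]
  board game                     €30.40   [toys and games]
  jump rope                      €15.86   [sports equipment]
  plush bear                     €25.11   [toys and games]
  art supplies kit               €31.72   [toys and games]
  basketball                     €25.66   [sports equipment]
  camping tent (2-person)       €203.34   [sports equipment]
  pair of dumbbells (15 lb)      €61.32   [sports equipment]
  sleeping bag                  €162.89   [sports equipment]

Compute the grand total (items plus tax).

€585.33

Kite €29.03: toys and games, buyer-exempt → 0% → €0.00
Board game €30.40: toys and games, buyer-exempt → 0% → €0.00
Jump rope €15.86: sports equipment, buyer-exempt → 0% → €0.00
Plush bear €25.11: toys and games, buyer-exempt → 0% → €0.00
Art supplies kit €31.72: toys and games, buyer-exempt → 0% → €0.00
Basketball €25.66: sports equipment, buyer-exempt → 0% → €0.00
Camping tent (2-person) €203.34: sports equipment, buyer-exempt → 0% → €0.00
Pair of dumbbells (15 lb) €61.32: sports equipment, buyer-exempt → 0% → €0.00
Sleeping bag €162.89: sports equipment, buyer-exempt → 0% → €0.00
Subtotal = €585.33; unrounded tax = €0.00 → €0.00; total due = €585.33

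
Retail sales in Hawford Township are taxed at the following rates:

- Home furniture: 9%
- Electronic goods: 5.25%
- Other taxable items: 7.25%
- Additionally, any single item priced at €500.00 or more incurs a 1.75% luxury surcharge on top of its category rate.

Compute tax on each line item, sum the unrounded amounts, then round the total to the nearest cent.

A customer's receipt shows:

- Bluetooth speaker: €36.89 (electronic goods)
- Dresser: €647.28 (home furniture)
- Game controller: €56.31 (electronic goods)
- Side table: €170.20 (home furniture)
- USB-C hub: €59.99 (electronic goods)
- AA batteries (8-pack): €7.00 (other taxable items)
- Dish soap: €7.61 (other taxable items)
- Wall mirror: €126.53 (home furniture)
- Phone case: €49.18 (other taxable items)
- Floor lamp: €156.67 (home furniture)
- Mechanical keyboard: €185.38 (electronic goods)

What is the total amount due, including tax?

Bluetooth speaker €36.89: electronic goods → 5.25% → €1.936725
Dresser €647.28: home furniture → 9% + 1.75% surcharge = 10.75% → €69.5826
Game controller €56.31: electronic goods → 5.25% → €2.956275
Side table €170.20: home furniture → 9% → €15.318
USB-C hub €59.99: electronic goods → 5.25% → €3.149475
AA batteries (8-pack) €7.00: other taxable items → 7.25% → €0.5075
Dish soap €7.61: other taxable items → 7.25% → €0.551725
Wall mirror €126.53: home furniture → 9% → €11.3877
Phone case €49.18: other taxable items → 7.25% → €3.56555
Floor lamp €156.67: home furniture → 9% → €14.1003
Mechanical keyboard €185.38: electronic goods → 5.25% → €9.73245
Subtotal = €1503.04; unrounded tax = €132.7883 → €132.79; total due = €1635.83

€1635.83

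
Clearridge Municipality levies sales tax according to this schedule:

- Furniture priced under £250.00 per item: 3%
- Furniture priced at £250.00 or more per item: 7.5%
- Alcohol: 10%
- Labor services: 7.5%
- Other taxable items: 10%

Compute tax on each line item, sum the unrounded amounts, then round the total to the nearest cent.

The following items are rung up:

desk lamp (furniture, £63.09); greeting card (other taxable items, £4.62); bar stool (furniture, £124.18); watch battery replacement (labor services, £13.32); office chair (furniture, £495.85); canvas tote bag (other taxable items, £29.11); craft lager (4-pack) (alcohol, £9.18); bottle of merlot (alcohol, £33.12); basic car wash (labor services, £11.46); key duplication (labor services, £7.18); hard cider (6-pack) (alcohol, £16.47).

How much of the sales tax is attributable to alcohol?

Craft lager (4-pack) £9.18: alcohol → 10% → £0.918
Bottle of merlot £33.12: alcohol → 10% → £3.312
Hard cider (6-pack) £16.47: alcohol → 10% → £1.647
Tax on alcohol: unrounded sum = £5.877 → £5.88

£5.88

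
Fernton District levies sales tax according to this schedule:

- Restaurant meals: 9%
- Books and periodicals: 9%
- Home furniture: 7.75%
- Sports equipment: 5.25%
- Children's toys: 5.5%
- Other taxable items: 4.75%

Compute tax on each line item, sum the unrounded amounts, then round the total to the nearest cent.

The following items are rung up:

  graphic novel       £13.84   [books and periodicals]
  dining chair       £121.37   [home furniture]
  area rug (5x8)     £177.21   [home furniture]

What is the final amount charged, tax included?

Graphic novel £13.84: books and periodicals → 9% → £1.2456
Dining chair £121.37: home furniture → 7.75% → £9.406175
Area rug (5x8) £177.21: home furniture → 7.75% → £13.733775
Subtotal = £312.42; unrounded tax = £24.38555 → £24.39; total due = £336.81

£336.81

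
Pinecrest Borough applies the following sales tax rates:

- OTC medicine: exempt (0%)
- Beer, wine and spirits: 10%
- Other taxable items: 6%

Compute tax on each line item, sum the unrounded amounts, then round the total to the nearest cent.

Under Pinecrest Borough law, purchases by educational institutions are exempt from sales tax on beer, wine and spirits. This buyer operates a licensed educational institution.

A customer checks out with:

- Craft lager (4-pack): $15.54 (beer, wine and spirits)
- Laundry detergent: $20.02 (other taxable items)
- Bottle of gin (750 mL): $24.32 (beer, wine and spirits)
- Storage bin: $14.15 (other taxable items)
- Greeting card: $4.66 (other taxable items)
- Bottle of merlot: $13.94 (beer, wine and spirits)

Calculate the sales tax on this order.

$2.33

Craft lager (4-pack) $15.54: beer, wine and spirits, buyer-exempt → 0% → $0.00
Laundry detergent $20.02: other taxable items → 6% → $1.2012
Bottle of gin (750 mL) $24.32: beer, wine and spirits, buyer-exempt → 0% → $0.00
Storage bin $14.15: other taxable items → 6% → $0.849
Greeting card $4.66: other taxable items → 6% → $0.2796
Bottle of merlot $13.94: beer, wine and spirits, buyer-exempt → 0% → $0.00
Unrounded tax sum = $2.3298 → $2.33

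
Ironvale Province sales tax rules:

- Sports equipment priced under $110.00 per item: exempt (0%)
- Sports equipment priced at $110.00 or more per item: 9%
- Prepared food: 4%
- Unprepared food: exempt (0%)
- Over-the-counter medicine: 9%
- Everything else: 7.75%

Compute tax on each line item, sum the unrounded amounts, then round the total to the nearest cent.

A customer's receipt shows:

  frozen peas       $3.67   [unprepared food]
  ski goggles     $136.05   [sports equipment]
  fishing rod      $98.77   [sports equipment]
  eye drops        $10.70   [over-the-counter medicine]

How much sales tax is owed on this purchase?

$13.21

Frozen peas $3.67: unprepared food → 0% → $0.00
Ski goggles $136.05: sports equipment, $110.00 or more → 9% → $12.2445
Fishing rod $98.77: sports equipment, under $110.00 → 0% → $0.00
Eye drops $10.70: over-the-counter medicine → 9% → $0.963
Unrounded tax sum = $13.2075 → $13.21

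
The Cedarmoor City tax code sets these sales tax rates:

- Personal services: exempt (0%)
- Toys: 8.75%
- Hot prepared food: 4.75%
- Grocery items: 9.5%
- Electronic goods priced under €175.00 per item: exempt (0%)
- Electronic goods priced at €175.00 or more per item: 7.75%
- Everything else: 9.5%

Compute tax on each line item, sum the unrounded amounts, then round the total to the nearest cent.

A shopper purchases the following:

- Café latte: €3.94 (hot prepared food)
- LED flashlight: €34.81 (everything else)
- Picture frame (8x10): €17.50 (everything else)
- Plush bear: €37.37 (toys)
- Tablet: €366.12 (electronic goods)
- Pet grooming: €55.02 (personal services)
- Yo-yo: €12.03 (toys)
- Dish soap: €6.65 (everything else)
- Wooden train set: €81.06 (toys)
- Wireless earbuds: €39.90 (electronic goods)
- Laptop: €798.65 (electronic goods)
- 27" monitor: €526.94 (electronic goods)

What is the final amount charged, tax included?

€2128.30

Café latte €3.94: hot prepared food → 4.75% → €0.18715
LED flashlight €34.81: everything else → 9.5% → €3.30695
Picture frame (8x10) €17.50: everything else → 9.5% → €1.6625
Plush bear €37.37: toys → 8.75% → €3.269875
Tablet €366.12: electronic goods, €175.00 or more → 7.75% → €28.3743
Pet grooming €55.02: personal services → 0% → €0.00
Yo-yo €12.03: toys → 8.75% → €1.052625
Dish soap €6.65: everything else → 9.5% → €0.63175
Wooden train set €81.06: toys → 8.75% → €7.09275
Wireless earbuds €39.90: electronic goods, under €175.00 → 0% → €0.00
Laptop €798.65: electronic goods, €175.00 or more → 7.75% → €61.895375
27" monitor €526.94: electronic goods, €175.00 or more → 7.75% → €40.83785
Subtotal = €1979.99; unrounded tax = €148.311125 → €148.31; total due = €2128.30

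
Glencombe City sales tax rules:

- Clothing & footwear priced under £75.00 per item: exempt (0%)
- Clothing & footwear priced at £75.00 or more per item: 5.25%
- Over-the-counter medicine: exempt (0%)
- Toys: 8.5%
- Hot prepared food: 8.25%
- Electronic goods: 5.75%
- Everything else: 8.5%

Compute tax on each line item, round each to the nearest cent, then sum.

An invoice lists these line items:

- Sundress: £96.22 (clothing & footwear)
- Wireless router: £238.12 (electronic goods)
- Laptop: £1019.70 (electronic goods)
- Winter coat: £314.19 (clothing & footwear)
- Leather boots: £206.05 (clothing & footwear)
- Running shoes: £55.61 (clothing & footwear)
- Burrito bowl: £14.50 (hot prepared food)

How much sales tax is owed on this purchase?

£105.88

Sundress £96.22: clothing & footwear, £75.00 or more → 5.25% → £5.05
Wireless router £238.12: electronic goods → 5.75% → £13.69
Laptop £1019.70: electronic goods → 5.75% → £58.63
Winter coat £314.19: clothing & footwear, £75.00 or more → 5.25% → £16.49
Leather boots £206.05: clothing & footwear, £75.00 or more → 5.25% → £10.82
Running shoes £55.61: clothing & footwear, under £75.00 → 0% → £0.00
Burrito bowl £14.50: hot prepared food → 8.25% → £1.20
Total tax = £5.05 + £13.69 + £58.63 + £16.49 + £10.82 + £1.20 = £105.88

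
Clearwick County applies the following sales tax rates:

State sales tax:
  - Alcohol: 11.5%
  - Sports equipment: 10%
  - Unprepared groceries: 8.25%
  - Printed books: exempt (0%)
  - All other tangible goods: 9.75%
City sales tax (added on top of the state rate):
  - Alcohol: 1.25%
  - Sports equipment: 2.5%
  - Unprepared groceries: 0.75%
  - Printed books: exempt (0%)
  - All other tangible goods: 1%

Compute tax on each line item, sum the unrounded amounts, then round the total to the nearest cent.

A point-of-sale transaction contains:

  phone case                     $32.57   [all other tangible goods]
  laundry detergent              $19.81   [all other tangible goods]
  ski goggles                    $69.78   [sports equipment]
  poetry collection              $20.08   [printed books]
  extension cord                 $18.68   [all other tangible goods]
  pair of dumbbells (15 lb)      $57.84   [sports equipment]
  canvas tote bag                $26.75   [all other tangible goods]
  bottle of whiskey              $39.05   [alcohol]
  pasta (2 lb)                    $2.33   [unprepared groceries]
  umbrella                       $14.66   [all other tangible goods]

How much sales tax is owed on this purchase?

Phone case $32.57: all other tangible goods → 9.75% + 1% city = 10.75% → $3.501275
Laundry detergent $19.81: all other tangible goods → 9.75% + 1% city = 10.75% → $2.129575
Ski goggles $69.78: sports equipment → 10% + 2.5% city = 12.5% → $8.7225
Poetry collection $20.08: printed books → 0% + 0% city = 0% → $0.00
Extension cord $18.68: all other tangible goods → 9.75% + 1% city = 10.75% → $2.0081
Pair of dumbbells (15 lb) $57.84: sports equipment → 10% + 2.5% city = 12.5% → $7.23
Canvas tote bag $26.75: all other tangible goods → 9.75% + 1% city = 10.75% → $2.875625
Bottle of whiskey $39.05: alcohol → 11.5% + 1.25% city = 12.75% → $4.978875
Pasta (2 lb) $2.33: unprepared groceries → 8.25% + 0.75% city = 9% → $0.2097
Umbrella $14.66: all other tangible goods → 9.75% + 1% city = 10.75% → $1.57595
Unrounded tax sum = $33.2316 → $33.23

$33.23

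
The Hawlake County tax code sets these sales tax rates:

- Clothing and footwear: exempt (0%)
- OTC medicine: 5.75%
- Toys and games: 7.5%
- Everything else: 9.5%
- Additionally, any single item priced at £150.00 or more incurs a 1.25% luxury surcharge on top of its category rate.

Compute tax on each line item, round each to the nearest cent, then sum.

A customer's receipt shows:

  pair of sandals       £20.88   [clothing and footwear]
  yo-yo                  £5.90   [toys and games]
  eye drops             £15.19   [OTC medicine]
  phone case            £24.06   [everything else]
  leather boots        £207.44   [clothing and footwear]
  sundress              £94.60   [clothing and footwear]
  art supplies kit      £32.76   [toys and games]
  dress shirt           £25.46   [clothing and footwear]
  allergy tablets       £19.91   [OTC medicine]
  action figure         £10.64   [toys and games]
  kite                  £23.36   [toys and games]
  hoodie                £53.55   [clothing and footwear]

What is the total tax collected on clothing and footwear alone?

Pair of sandals £20.88: clothing and footwear → 0% → £0.00
Leather boots £207.44: clothing and footwear → 0% + 1.25% surcharge = 1.25% → £2.59
Sundress £94.60: clothing and footwear → 0% → £0.00
Dress shirt £25.46: clothing and footwear → 0% → £0.00
Hoodie £53.55: clothing and footwear → 0% → £0.00
Tax on clothing and footwear = £0.00 + £2.59 + £0.00 + £0.00 + £0.00 = £2.59

£2.59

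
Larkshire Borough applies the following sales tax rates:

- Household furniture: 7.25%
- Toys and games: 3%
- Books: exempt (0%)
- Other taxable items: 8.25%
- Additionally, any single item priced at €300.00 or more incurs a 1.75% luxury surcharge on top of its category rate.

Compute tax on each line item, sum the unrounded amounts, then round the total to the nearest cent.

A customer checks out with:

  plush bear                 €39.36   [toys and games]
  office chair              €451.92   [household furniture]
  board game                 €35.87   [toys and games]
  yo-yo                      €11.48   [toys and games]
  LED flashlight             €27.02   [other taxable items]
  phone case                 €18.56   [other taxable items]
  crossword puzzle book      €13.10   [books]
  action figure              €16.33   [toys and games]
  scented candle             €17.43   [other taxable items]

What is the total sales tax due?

€48.96

Plush bear €39.36: toys and games → 3% → €1.1808
Office chair €451.92: household furniture → 7.25% + 1.75% surcharge = 9% → €40.6728
Board game €35.87: toys and games → 3% → €1.0761
Yo-yo €11.48: toys and games → 3% → €0.3444
LED flashlight €27.02: other taxable items → 8.25% → €2.22915
Phone case €18.56: other taxable items → 8.25% → €1.5312
Crossword puzzle book €13.10: books → 0% → €0.00
Action figure €16.33: toys and games → 3% → €0.4899
Scented candle €17.43: other taxable items → 8.25% → €1.437975
Unrounded tax sum = €48.962325 → €48.96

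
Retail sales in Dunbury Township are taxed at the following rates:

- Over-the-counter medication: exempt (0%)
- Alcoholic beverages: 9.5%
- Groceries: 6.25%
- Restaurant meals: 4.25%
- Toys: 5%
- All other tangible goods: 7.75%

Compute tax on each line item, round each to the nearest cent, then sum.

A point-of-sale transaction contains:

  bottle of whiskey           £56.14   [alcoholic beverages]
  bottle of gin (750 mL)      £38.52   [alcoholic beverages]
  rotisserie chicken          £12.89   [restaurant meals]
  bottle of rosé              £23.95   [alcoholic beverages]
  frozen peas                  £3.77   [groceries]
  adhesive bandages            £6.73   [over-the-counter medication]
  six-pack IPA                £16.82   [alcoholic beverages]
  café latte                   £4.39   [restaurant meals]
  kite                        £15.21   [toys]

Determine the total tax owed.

Bottle of whiskey £56.14: alcoholic beverages → 9.5% → £5.33
Bottle of gin (750 mL) £38.52: alcoholic beverages → 9.5% → £3.66
Rotisserie chicken £12.89: restaurant meals → 4.25% → £0.55
Bottle of rosé £23.95: alcoholic beverages → 9.5% → £2.28
Frozen peas £3.77: groceries → 6.25% → £0.24
Adhesive bandages £6.73: over-the-counter medication → 0% → £0.00
Six-pack IPA £16.82: alcoholic beverages → 9.5% → £1.60
Café latte £4.39: restaurant meals → 4.25% → £0.19
Kite £15.21: toys → 5% → £0.76
Total tax = £5.33 + £3.66 + £0.55 + £2.28 + £0.24 + £1.60 + £0.19 + £0.76 = £14.61

£14.61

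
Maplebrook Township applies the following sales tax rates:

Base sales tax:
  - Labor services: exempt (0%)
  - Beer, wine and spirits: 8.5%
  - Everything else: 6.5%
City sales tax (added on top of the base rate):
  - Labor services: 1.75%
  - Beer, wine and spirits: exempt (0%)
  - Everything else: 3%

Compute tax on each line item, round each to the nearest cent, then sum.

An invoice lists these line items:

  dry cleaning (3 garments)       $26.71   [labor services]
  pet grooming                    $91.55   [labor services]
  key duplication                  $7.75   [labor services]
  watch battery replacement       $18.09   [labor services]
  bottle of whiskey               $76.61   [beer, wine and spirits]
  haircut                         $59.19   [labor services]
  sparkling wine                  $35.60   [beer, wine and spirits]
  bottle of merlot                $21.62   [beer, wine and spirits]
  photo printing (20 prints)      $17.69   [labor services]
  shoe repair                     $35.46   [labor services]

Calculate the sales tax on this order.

$15.88

Dry cleaning (3 garments) $26.71: labor services → 0% + 1.75% city = 1.75% → $0.47
Pet grooming $91.55: labor services → 0% + 1.75% city = 1.75% → $1.60
Key duplication $7.75: labor services → 0% + 1.75% city = 1.75% → $0.14
Watch battery replacement $18.09: labor services → 0% + 1.75% city = 1.75% → $0.32
Bottle of whiskey $76.61: beer, wine and spirits → 8.5% + 0% city = 8.5% → $6.51
Haircut $59.19: labor services → 0% + 1.75% city = 1.75% → $1.04
Sparkling wine $35.60: beer, wine and spirits → 8.5% + 0% city = 8.5% → $3.03
Bottle of merlot $21.62: beer, wine and spirits → 8.5% + 0% city = 8.5% → $1.84
Photo printing (20 prints) $17.69: labor services → 0% + 1.75% city = 1.75% → $0.31
Shoe repair $35.46: labor services → 0% + 1.75% city = 1.75% → $0.62
Total tax = $0.47 + $1.60 + $0.14 + $0.32 + $6.51 + $1.04 + $3.03 + $1.84 + $0.31 + $0.62 = $15.88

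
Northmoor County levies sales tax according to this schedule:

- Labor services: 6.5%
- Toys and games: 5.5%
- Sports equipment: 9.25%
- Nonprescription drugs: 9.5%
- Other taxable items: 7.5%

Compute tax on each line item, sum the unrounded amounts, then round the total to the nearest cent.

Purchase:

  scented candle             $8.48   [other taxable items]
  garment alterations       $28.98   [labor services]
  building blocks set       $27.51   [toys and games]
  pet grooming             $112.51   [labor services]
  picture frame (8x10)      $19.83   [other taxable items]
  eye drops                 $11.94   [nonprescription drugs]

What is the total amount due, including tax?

$223.22

Scented candle $8.48: other taxable items → 7.5% → $0.636
Garment alterations $28.98: labor services → 6.5% → $1.8837
Building blocks set $27.51: toys and games → 5.5% → $1.51305
Pet grooming $112.51: labor services → 6.5% → $7.31315
Picture frame (8x10) $19.83: other taxable items → 7.5% → $1.48725
Eye drops $11.94: nonprescription drugs → 9.5% → $1.1343
Subtotal = $209.25; unrounded tax = $13.96745 → $13.97; total due = $223.22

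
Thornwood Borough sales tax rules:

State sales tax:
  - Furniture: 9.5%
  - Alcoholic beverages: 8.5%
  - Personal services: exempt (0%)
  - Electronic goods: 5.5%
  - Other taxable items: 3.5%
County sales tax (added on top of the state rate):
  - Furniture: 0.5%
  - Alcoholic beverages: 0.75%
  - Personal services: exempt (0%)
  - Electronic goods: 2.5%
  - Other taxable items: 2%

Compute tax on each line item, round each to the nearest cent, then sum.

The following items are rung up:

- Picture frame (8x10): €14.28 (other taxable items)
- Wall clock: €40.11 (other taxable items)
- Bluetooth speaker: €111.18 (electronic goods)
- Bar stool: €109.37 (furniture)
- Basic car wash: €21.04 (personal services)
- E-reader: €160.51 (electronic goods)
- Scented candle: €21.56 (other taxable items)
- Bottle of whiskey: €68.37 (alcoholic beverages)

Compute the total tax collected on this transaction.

Picture frame (8x10) €14.28: other taxable items → 3.5% + 2% county = 5.5% → €0.79
Wall clock €40.11: other taxable items → 3.5% + 2% county = 5.5% → €2.21
Bluetooth speaker €111.18: electronic goods → 5.5% + 2.5% county = 8% → €8.89
Bar stool €109.37: furniture → 9.5% + 0.5% county = 10% → €10.94
Basic car wash €21.04: personal services → 0% + 0% county = 0% → €0.00
E-reader €160.51: electronic goods → 5.5% + 2.5% county = 8% → €12.84
Scented candle €21.56: other taxable items → 3.5% + 2% county = 5.5% → €1.19
Bottle of whiskey €68.37: alcoholic beverages → 8.5% + 0.75% county = 9.25% → €6.32
Total tax = €0.79 + €2.21 + €8.89 + €10.94 + €12.84 + €1.19 + €6.32 = €43.18

€43.18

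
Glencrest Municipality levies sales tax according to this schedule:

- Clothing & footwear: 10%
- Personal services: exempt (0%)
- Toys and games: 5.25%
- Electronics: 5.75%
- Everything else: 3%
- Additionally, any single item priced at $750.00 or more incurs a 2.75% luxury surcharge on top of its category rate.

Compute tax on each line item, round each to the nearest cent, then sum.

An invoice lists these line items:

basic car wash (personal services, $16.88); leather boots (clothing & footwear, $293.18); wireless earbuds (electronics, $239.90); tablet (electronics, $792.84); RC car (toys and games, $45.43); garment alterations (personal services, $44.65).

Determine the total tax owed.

Basic car wash $16.88: personal services → 0% → $0.00
Leather boots $293.18: clothing & footwear → 10% → $29.32
Wireless earbuds $239.90: electronics → 5.75% → $13.79
Tablet $792.84: electronics → 5.75% + 2.75% surcharge = 8.5% → $67.39
RC car $45.43: toys and games → 5.25% → $2.39
Garment alterations $44.65: personal services → 0% → $0.00
Total tax = $29.32 + $13.79 + $67.39 + $2.39 = $112.89

$112.89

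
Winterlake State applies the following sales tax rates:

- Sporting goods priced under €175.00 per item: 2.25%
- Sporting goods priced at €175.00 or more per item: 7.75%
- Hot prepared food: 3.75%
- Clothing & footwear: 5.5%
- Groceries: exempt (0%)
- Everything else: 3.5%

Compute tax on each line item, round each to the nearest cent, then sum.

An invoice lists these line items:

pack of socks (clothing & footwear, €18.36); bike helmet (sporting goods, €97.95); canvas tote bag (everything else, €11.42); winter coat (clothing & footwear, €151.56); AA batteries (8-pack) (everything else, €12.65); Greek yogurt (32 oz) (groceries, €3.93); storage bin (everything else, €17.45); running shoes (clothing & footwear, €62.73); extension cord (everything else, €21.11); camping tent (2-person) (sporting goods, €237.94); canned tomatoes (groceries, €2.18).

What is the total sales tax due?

Pack of socks €18.36: clothing & footwear → 5.5% → €1.01
Bike helmet €97.95: sporting goods, under €175.00 → 2.25% → €2.20
Canvas tote bag €11.42: everything else → 3.5% → €0.40
Winter coat €151.56: clothing & footwear → 5.5% → €8.34
AA batteries (8-pack) €12.65: everything else → 3.5% → €0.44
Greek yogurt (32 oz) €3.93: groceries → 0% → €0.00
Storage bin €17.45: everything else → 3.5% → €0.61
Running shoes €62.73: clothing & footwear → 5.5% → €3.45
Extension cord €21.11: everything else → 3.5% → €0.74
Camping tent (2-person) €237.94: sporting goods, €175.00 or more → 7.75% → €18.44
Canned tomatoes €2.18: groceries → 0% → €0.00
Total tax = €1.01 + €2.20 + €0.40 + €8.34 + €0.44 + €0.61 + €3.45 + €0.74 + €18.44 = €35.63

€35.63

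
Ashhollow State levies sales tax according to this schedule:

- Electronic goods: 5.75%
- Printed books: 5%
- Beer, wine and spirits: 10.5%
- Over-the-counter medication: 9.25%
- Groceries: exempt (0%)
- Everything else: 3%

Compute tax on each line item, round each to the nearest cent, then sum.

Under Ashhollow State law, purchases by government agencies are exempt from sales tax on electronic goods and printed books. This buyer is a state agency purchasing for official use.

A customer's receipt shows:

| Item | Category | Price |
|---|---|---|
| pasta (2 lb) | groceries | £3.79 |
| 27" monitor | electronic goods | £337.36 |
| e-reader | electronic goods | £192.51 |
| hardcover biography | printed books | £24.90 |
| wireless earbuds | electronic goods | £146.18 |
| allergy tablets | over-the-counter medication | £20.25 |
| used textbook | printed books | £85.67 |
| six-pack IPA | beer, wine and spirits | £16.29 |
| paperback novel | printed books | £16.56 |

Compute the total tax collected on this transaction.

£3.58

Pasta (2 lb) £3.79: groceries → 0% → £0.00
27" monitor £337.36: electronic goods, buyer-exempt → 0% → £0.00
E-reader £192.51: electronic goods, buyer-exempt → 0% → £0.00
Hardcover biography £24.90: printed books, buyer-exempt → 0% → £0.00
Wireless earbuds £146.18: electronic goods, buyer-exempt → 0% → £0.00
Allergy tablets £20.25: over-the-counter medication → 9.25% → £1.87
Used textbook £85.67: printed books, buyer-exempt → 0% → £0.00
Six-pack IPA £16.29: beer, wine and spirits → 10.5% → £1.71
Paperback novel £16.56: printed books, buyer-exempt → 0% → £0.00
Total tax = £1.87 + £1.71 = £3.58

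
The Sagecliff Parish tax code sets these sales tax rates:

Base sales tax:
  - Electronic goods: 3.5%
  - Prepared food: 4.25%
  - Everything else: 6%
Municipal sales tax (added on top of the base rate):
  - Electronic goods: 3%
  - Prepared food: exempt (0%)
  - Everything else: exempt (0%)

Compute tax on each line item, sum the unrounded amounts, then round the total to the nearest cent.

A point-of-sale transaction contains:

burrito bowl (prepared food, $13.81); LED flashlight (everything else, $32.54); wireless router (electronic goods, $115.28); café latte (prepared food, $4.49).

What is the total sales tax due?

Burrito bowl $13.81: prepared food → 4.25% + 0% municipal = 4.25% → $0.586925
LED flashlight $32.54: everything else → 6% + 0% municipal = 6% → $1.9524
Wireless router $115.28: electronic goods → 3.5% + 3% municipal = 6.5% → $7.4932
Café latte $4.49: prepared food → 4.25% + 0% municipal = 4.25% → $0.190825
Unrounded tax sum = $10.22335 → $10.22

$10.22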